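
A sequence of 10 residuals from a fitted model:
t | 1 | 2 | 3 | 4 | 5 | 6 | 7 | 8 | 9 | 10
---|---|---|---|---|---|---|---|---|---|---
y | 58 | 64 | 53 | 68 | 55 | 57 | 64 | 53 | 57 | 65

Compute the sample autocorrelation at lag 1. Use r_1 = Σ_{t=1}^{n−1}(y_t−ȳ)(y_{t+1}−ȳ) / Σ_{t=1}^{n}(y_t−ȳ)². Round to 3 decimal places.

-0.597

Mean ȳ = (58 + 64 + 53 + 68 + 55 + 57 + 64 + 53 + 57 + 65)/10 = 59.4000
Numerator Σ_{t=1}^{9}(y_t−ȳ)(y_{t+1}−ȳ) = -156.7600
Denominator Σ(y_t−ȳ)² = 262.4000
r_1 = -156.7600 / 262.4000 = -0.597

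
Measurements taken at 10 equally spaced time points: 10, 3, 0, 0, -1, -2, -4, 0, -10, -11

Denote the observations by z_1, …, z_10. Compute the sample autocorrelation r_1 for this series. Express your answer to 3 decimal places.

0.386

Mean z̄ = (10 + 3 + 0 + 0 − 1 − 2 − 4 + 0 − 10 − 11)/10 = -1.5000
Numerator Σ_{t=1}^{9}(z_t−z̄)(z_{t+1}−z̄) = 126.7500
Denominator Σ(z_t−z̄)² = 328.5000
r_1 = 126.7500 / 328.5000 = 0.386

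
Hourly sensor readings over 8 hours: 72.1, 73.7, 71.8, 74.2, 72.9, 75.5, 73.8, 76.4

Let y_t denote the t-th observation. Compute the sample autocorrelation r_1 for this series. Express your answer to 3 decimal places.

Mean ȳ = (72.1 + 73.7 + 71.8 + 74.2 + 72.9 + 75.5 + 73.8 + 76.4)/8 = 73.8000
Deviations from mean: -1.7000, -0.1000, -2.0000, 0.4000, -0.9000, 1.7000, 0.0000, 2.6000
Numerator Σ_{t=1}^{7}(y_t−ȳ)(y_{t+1}−ȳ) = -2.3200
Denominator Σ(y_t−ȳ)² = 17.5200
r_1 = -2.3200 / 17.5200 = -0.132

-0.132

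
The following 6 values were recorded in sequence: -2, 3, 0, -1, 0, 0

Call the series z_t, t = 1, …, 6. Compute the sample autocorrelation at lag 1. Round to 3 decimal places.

-0.429

Mean z̄ = (-2 + 3 + 0 − 1 + 0 + 0)/6 = 0.0000
Deviations from mean: -2.0000, 3.0000, 0.0000, -1.0000, 0.0000, 0.0000
Numerator Σ_{t=1}^{5}(z_t−z̄)(z_{t+1}−z̄) = -6.0000
Denominator Σ(z_t−z̄)² = 14.0000
r_1 = -6.0000 / 14.0000 = -0.429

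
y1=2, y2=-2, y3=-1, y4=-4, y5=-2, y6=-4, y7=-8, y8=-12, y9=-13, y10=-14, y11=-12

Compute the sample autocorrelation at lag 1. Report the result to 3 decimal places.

0.726

Mean ȳ = (2 − 2 − 1 − 4 − 2 − 4 − 8 − 12 − 13 − 14 − 12)/11 = -6.3636
Numerator Σ_{t=1}^{10}(y_t−ȳ)(y_{t+1}−ȳ) = 229.6860
Denominator Σ(y_t−ȳ)² = 316.5455
r_1 = 229.6860 / 316.5455 = 0.726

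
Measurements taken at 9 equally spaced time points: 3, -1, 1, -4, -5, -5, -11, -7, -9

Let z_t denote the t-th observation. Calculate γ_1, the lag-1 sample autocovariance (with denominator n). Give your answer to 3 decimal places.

Mean z̄ = (3 − 1 + 1 − 4 − 5 − 5 − 11 − 7 − 9)/9 = -4.2222
Σ_{t=1}^{8}(z_t−z̄)(z_{t+1}−z̄) = 79.0617
γ_1 = 79.0617 / 9 = 8.785

8.785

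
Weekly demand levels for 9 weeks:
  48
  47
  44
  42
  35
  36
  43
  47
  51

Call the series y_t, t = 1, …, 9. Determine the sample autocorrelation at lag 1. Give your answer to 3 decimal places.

0.531

Mean ȳ = (48 + 47 + 44 + 42 + 35 + 36 + 43 + 47 + 51)/9 = 43.6667
Numerator Σ_{t=1}^{8}(y_t−ȳ)(y_{t+1}−ȳ) = 123.2222
Denominator Σ(y_t−ȳ)² = 232.0000
r_1 = 123.2222 / 232.0000 = 0.531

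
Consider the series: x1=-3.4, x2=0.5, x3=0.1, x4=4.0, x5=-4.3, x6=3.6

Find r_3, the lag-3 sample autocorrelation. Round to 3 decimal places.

-0.260

Mean x̄ = (-3.4 + 0.5 + 0.1 + 4.0 − 4.3 + 3.6)/6 = 0.0833
Deviations from mean: -3.4833, 0.4167, 0.0167, 3.9167, -4.3833, 3.5167
Σ(x_t−x̄)(x_{t+3}−x̄) = (-13.6431) + (-1.8264) + (0.0586) = -15.4108
Denominator Σ(x_t−x̄)² = 59.2283
r_3 = -15.4108 / 59.2283 = -0.260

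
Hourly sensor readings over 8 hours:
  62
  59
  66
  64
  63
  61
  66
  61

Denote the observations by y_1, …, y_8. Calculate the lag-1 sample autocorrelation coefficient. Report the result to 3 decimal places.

-0.386

Mean ȳ = (62 + 59 + 66 + 64 + 63 + 61 + 66 + 61)/8 = 62.7500
Numerator Σ_{t=1}^{7}(y_t−ȳ)(y_{t+1}−ȳ) = -16.8125
Denominator Σ(y_t−ȳ)² = 43.5000
r_1 = -16.8125 / 43.5000 = -0.386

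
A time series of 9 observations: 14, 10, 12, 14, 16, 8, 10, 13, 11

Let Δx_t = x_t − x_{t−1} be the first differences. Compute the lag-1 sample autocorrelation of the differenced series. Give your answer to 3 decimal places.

-0.288

First differences Δx: -4, 2, 2, 2, -8, 2, 3, -2
Mean of differences = -0.3750
Numerator Σ(Δx_t−Δx̄)(Δx_{t+1}−Δx̄) = -31.0156
Denominator Σ(Δx_t−Δx̄)² = 107.8750
r_1(Δx) = -31.0156 / 107.8750 = -0.288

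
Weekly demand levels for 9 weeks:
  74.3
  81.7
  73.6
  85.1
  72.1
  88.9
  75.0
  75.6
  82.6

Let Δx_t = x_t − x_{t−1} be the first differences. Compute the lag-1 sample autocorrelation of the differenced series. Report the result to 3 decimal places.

First differences Δx: 7.4, -8.1, 11.5, -13.0, 16.8, -13.9, 0.6, 7.0
Mean of differences = 1.0375
Numerator Σ(Δx_t−Δx̄)(Δx_{t+1}−Δx̄) = -753.3977
Denominator Σ(Δx_t−Δx̄)² = 937.8188
r_1(Δx) = -753.3977 / 937.8188 = -0.803

-0.803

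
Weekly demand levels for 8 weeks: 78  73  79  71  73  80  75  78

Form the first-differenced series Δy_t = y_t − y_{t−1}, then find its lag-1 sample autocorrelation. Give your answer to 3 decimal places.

First differences Δy: -5, 6, -8, 2, 7, -5, 3
Mean of differences = 0.0000
Numerator Σ(Δy_t−Δȳ)(Δy_{t+1}−Δȳ) = -130.0000
Denominator Σ(Δy_t−Δȳ)² = 212.0000
r_1(Δy) = -130.0000 / 212.0000 = -0.613

-0.613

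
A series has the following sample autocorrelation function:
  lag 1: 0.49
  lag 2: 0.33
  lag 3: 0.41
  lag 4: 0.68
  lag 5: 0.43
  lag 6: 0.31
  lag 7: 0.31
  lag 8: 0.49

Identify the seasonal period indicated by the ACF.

4

The largest autocorrelation is r_4 = 0.68; the remaining lags stay at or below 0.49. The elevated value at lag 1 (0.49), dropping to 0.33 at lag 2, reflects decaying short-term dependence rather than seasonality.
The dominant spike at lag 4 indicates a seasonal period of 4.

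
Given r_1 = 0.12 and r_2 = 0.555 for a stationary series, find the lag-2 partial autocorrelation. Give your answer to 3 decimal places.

φ_{22} = (r_2 − r_1²) / (1 − r_1²)
r_1² = (0.12)² = 0.0144
Numerator = 0.555 − 0.0144 = 0.5406; denominator = 1 − 0.0144 = 0.9856
φ_{22} = 0.5406 / 0.9856 = 0.548

0.548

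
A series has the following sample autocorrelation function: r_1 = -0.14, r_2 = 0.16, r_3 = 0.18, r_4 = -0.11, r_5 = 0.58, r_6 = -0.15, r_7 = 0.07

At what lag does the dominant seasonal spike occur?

5

The largest autocorrelation is r_5 = 0.58; the remaining lags stay at or below 0.18.
The dominant spike at lag 5 indicates a seasonal period of 5.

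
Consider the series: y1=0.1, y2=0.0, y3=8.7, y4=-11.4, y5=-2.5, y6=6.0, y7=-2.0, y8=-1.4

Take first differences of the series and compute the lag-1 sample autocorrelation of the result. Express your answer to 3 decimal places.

-0.507

First differences Δy: -0.1, 8.7, -20.1, 8.9, 8.5, -8.0, 0.6
Mean of differences = -0.2143
Numerator Σ(Δy_t−Δȳ)(Δy_{t+1}−Δȳ) = -352.2545
Denominator Σ(Δy_t−Δȳ)² = 695.2086
r_1(Δy) = -352.2545 / 695.2086 = -0.507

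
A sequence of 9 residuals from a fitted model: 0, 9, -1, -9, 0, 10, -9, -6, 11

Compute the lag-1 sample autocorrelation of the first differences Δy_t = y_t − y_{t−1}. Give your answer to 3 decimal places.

-0.158

First differences Δy: 9, -10, -8, 9, 10, -19, 3, 17
Mean of differences = 1.3750
Numerator Σ(Δy_t−Δȳ)(Δy_{t+1}−Δȳ) = -169.2656
Denominator Σ(Δy_t−Δȳ)² = 1069.8750
r_1(Δy) = -169.2656 / 1069.8750 = -0.158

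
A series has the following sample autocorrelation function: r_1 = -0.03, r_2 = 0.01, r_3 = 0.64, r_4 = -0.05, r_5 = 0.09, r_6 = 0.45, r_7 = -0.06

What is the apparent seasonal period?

3

The largest autocorrelation is r_3 = 0.64, with a weaker echo at lag 6 (0.45); the remaining lags stay at or below 0.09.
The dominant spike at lag 3 indicates a seasonal period of 3.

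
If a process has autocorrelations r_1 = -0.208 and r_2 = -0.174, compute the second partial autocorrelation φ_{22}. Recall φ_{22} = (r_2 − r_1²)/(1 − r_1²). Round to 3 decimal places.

φ_{22} = (r_2 − r_1²) / (1 − r_1²)
r_1² = (-0.208)² = 0.043264
Numerator = -0.174 − 0.0433 = -0.2173; denominator = 1 − 0.0433 = 0.9567
φ_{22} = -0.2173 / 0.9567 = -0.227

-0.227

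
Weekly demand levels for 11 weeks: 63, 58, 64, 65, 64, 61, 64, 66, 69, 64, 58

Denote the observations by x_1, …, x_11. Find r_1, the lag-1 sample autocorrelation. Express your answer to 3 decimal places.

0.139

Mean x̄ = (63 + 58 + 64 + 65 + 64 + 61 + 64 + 66 + 69 + 64 + 58)/11 = 63.2727
Numerator Σ_{t=1}^{10}(x_t−x̄)(x_{t+1}−x̄) = 14.7438
Denominator Σ(x_t−x̄)² = 106.1818
r_1 = 14.7438 / 106.1818 = 0.139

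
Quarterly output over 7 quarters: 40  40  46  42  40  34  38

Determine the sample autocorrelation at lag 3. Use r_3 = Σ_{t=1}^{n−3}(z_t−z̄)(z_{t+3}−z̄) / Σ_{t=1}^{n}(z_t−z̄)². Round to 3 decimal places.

Mean z̄ = (40 + 40 + 46 + 42 + 40 + 34 + 38)/7 = 40.0000
Deviations from mean: 0.0000, 0.0000, 6.0000, 2.0000, 0.0000, -6.0000, -2.0000
Σ(z_t−z̄)(z_{t+3}−z̄) = (0.0000) + (0.0000) + (-36.0000) + (-4.0000) = -40.0000
Denominator Σ(z_t−z̄)² = 80.0000
r_3 = -40.0000 / 80.0000 = -0.500

-0.500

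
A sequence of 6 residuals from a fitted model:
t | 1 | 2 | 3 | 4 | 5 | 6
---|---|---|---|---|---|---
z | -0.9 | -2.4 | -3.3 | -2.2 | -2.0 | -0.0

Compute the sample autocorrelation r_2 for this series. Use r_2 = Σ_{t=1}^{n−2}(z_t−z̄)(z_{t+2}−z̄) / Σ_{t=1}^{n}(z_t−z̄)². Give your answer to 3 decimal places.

-0.223

Mean z̄ = (-0.9 − 2.4 − 3.3 − 2.2 − 2.0 − 0.0)/6 = -1.8000
Σ(z_t−z̄)(z_{t+2}−z̄) = (-1.3500) + (0.2400) + (0.3000) + (-0.7200) = -1.5300
Denominator Σ(z_t−z̄)² = 6.8600
r_2 = -1.5300 / 6.8600 = -0.223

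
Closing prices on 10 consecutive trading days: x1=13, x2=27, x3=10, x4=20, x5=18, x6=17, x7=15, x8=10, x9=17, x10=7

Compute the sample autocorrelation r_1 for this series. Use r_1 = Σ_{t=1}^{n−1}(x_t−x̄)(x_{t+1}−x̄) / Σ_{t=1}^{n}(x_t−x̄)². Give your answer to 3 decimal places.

Mean x̄ = (13 + 27 + 10 + 20 + 18 + 17 + 15 + 10 + 17 + 7)/10 = 15.4000
Numerator Σ_{t=1}^{9}(x_t−x̄)(x_{t+1}−x̄) = -119.7600
Denominator Σ(x_t−x̄)² = 302.4000
r_1 = -119.7600 / 302.4000 = -0.396

-0.396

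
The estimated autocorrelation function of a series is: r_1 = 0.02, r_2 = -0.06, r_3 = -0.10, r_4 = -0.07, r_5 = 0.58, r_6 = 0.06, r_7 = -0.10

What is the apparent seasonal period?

The largest autocorrelation is r_5 = 0.58; the remaining lags stay at or below 0.06.
The dominant spike at lag 5 indicates a seasonal period of 5.

5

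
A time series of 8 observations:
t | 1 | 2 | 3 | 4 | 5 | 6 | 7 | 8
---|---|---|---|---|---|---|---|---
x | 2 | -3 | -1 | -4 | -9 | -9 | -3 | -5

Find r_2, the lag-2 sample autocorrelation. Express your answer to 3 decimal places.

0.031

Mean x̄ = (2 − 3 − 1 − 4 − 9 − 9 − 3 − 5)/8 = -4.0000
Deviations from mean: 6.0000, 1.0000, 3.0000, 0.0000, -5.0000, -5.0000, 1.0000, -1.0000
Σ(x_t−x̄)(x_{t+2}−x̄) = (18.0000) + (0.0000) + (-15.0000) + (0.0000) + (-5.0000) + (5.0000) = 3.0000
Denominator Σ(x_t−x̄)² = 98.0000
r_2 = 3.0000 / 98.0000 = 0.031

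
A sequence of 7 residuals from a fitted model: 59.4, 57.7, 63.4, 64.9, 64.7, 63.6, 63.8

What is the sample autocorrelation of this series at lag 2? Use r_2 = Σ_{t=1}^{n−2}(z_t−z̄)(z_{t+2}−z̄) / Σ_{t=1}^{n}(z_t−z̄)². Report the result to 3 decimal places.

Mean z̄ = (59.4 + 57.7 + 63.4 + 64.9 + 64.7 + 63.6 + 63.8)/7 = 62.5000
Numerator Σ_{t=1}^{5}(z_t−z̄)(z_{t+2}−z̄) = -6.8300
Denominator Σ(z_t−z̄)² = 46.9600
r_2 = -6.8300 / 46.9600 = -0.145

-0.145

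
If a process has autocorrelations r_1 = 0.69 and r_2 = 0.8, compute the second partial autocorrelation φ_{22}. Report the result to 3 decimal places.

φ_{22} = (r_2 − r_1²) / (1 − r_1²)
r_1² = (0.69)² = 0.4761
Numerator = 0.8 − 0.4761 = 0.3239; denominator = 1 − 0.4761 = 0.5239
φ_{22} = 0.3239 / 0.5239 = 0.618

0.618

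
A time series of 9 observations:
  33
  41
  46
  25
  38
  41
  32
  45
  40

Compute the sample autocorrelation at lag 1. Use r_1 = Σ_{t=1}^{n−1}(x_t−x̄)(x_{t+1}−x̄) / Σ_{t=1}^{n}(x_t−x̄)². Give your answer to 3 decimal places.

-0.386

Mean x̄ = (33 + 41 + 46 + 25 + 38 + 41 + 32 + 45 + 40)/9 = 37.8889
Numerator Σ_{t=1}^{8}(x_t−x̄)(x_{t+1}−x̄) = -140.7901
Denominator Σ(x_t−x̄)² = 364.8889
r_1 = -140.7901 / 364.8889 = -0.386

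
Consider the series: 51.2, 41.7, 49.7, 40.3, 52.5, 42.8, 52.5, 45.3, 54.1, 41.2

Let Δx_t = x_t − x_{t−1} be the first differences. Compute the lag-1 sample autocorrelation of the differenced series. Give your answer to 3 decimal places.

-0.824

First differences Δx: -9.5, 8.0, -9.4, 12.2, -9.7, 9.7, -7.2, 8.8, -12.9
Mean of differences = -1.1111
Numerator Σ(Δx_t−Δx̄)(Δx_{t+1}−Δx̄) = -712.4868
Denominator Σ(Δx_t−Δx̄)² = 864.2089
r_1(Δx) = -712.4868 / 864.2089 = -0.824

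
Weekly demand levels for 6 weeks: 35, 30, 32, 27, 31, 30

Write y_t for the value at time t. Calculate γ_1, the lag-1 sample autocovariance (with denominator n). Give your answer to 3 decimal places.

-1.616

Mean ȳ = (35 + 30 + 32 + 27 + 31 + 30)/6 = 30.8333
Deviations: 4.1667, -0.8333, 1.1667, -3.8333, 0.1667, -0.8333
Σ_{t=1}^{5}(y_t−ȳ)(y_{t+1}−ȳ) = -9.6944
γ_1 = -9.6944 / 6 = -1.616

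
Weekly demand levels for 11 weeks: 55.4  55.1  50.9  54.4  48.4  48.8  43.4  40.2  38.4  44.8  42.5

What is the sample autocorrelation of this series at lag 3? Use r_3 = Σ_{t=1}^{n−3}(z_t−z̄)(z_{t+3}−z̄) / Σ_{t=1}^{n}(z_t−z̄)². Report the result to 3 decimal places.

0.181

Mean z̄ = (55.4 + 55.1 + 50.9 + 54.4 + 48.4 + 48.8 + 43.4 + 40.2 + 38.4 + 44.8 + 42.5)/11 = 47.4818
Numerator Σ_{t=1}^{8}(z_t−z̄)(z_{t+3}−z̄) = 66.6072
Denominator Σ(z_t−z̄)² = 367.0364
r_3 = 66.6072 / 367.0364 = 0.181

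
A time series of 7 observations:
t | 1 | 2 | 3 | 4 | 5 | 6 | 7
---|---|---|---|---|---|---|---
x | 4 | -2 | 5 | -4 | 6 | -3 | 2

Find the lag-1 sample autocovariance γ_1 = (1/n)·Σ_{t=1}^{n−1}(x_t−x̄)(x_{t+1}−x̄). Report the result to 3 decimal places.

Mean x̄ = (4 − 2 + 5 − 4 + 6 − 3 + 2)/7 = 1.1429
Σ_{t=1}^{6}(x_t−x̄)(x_{t+1}−x̄) = -89.5918
γ_1 = -89.5918 / 7 = -12.799

-12.799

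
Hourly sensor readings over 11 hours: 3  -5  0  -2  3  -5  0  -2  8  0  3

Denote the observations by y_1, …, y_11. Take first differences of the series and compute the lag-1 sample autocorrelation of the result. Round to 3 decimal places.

-0.714

First differences Δy: -8, 5, -2, 5, -8, 5, -2, 10, -8, 3
Mean of differences = 0.0000
Numerator Σ(Δy_t−Δȳ)(Δy_{t+1}−Δȳ) = -274.0000
Denominator Σ(Δy_t−Δȳ)² = 384.0000
r_1(Δy) = -274.0000 / 384.0000 = -0.714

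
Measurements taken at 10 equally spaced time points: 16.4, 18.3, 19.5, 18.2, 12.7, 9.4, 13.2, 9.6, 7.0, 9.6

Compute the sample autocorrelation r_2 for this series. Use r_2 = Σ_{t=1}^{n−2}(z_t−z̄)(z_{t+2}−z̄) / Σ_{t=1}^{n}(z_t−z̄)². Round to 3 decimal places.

Mean z̄ = (16.4 + 18.3 + 19.5 + 18.2 + 12.7 + 9.4 + 13.2 + 9.6 + 7.0 + 9.6)/10 = 13.3900
Numerator Σ_{t=1}^{8}(z_t−z̄)(z_{t+2}−z̄) = 49.4318
Denominator Σ(z_t−z̄)² = 179.6290
r_2 = 49.4318 / 179.6290 = 0.275

0.275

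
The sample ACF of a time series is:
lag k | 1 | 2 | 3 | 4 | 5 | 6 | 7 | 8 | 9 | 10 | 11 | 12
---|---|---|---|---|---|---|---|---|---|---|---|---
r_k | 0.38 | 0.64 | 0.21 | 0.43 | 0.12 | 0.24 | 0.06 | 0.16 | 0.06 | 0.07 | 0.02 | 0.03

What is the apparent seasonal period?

2

The largest autocorrelation is r_2 = 0.64, with a weaker echo at lag 4 (0.43); the remaining lags stay at or below 0.38.
The dominant spike at lag 2 indicates a seasonal period of 2.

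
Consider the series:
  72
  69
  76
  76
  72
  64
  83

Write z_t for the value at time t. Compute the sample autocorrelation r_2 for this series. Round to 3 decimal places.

Mean z̄ = (72 + 69 + 76 + 76 + 72 + 64 + 83)/7 = 73.1429
Deviations from mean: -1.1429, -4.1429, 2.8571, 2.8571, -1.1429, -9.1429, 9.8571
Σ(z_t−z̄)(z_{t+2}−z̄) = (-3.2653) + (-11.8367) + (-3.2653) + (-26.1224) + (-11.2653) = -55.7551
Denominator Σ(z_t−z̄)² = 216.8571
r_2 = -55.7551 / 216.8571 = -0.257

-0.257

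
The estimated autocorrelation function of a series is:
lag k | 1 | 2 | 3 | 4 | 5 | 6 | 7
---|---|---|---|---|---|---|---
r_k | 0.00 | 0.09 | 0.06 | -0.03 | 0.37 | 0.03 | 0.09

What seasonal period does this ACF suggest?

5

The largest autocorrelation is r_5 = 0.37; the remaining lags stay at or below 0.09.
The dominant spike at lag 5 indicates a seasonal period of 5.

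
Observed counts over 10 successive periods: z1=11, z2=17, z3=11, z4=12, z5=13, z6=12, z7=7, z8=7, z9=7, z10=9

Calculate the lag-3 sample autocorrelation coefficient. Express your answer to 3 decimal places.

0.038

Mean z̄ = (11 + 17 + 11 + 12 + 13 + 12 + 7 + 7 + 7 + 9)/10 = 10.6000
Numerator Σ_{t=1}^{7}(z_t−z̄)(z_{t+3}−z̄) = 3.5200
Denominator Σ(z_t−z̄)² = 92.4000
r_3 = 3.5200 / 92.4000 = 0.038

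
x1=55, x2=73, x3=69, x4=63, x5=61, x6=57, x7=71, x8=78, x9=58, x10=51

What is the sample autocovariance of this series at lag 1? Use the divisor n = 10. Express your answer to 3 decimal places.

Mean x̄ = (55 + 73 + 69 + 63 + 61 + 57 + 71 + 78 + 58 + 51)/10 = 63.6000
Σ_{t=1}^{9}(x_t−x̄)(x_{t+1}−x̄) = 33.0400
γ_1 = 33.0400 / 10 = 3.304

3.304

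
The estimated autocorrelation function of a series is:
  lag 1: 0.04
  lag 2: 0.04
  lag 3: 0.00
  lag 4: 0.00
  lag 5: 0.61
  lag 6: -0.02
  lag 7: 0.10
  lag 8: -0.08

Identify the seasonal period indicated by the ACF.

The largest autocorrelation is r_5 = 0.61; the remaining lags stay at or below 0.10.
The dominant spike at lag 5 indicates a seasonal period of 5.

5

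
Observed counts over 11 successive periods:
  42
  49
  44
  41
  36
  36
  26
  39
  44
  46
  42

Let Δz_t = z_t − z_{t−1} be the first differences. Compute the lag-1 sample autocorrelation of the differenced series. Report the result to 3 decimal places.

-0.161

First differences Δz: 7, -5, -3, -5, 0, -10, 13, 5, 2, -4
Mean of differences = 0.0000
Numerator Σ(Δz_t−Δz̄)(Δz_{t+1}−Δz̄) = -68.0000
Denominator Σ(Δz_t−Δz̄)² = 422.0000
r_1(Δz) = -68.0000 / 422.0000 = -0.161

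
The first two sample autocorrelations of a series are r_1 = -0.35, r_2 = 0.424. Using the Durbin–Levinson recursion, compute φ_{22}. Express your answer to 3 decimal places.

φ_{22} = (r_2 − r_1²) / (1 − r_1²)
r_1² = (-0.35)² = 0.1225
Numerator = 0.424 − 0.1225 = 0.3015; denominator = 1 − 0.1225 = 0.8775
φ_{22} = 0.3015 / 0.8775 = 0.344

0.344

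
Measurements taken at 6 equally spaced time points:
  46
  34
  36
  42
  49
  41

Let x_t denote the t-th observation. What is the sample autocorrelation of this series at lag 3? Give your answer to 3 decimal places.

Mean x̄ = (46 + 34 + 36 + 42 + 49 + 41)/6 = 41.3333
Deviations from mean: 4.6667, -7.3333, -5.3333, 0.6667, 7.6667, -0.3333
Σ(x_t−x̄)(x_{t+3}−x̄) = (3.1111) + (-56.2222) + (1.7778) = -51.3333
Denominator Σ(x_t−x̄)² = 163.3333
r_3 = -51.3333 / 163.3333 = -0.314

-0.314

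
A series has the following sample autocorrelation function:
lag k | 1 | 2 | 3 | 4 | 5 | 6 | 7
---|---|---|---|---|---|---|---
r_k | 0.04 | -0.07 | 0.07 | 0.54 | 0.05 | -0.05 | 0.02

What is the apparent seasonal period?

4

The largest autocorrelation is r_4 = 0.54; the remaining lags stay at or below 0.07.
The dominant spike at lag 4 indicates a seasonal period of 4.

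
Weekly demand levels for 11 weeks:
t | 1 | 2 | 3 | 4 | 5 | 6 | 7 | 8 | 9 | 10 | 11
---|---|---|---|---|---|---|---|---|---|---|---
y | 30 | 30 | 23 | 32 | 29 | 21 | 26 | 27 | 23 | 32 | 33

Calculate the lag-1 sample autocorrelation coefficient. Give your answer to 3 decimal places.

Mean ȳ = (30 + 30 + 23 + 32 + 29 + 21 + 26 + 27 + 23 + 32 + 33)/11 = 27.8182
Numerator Σ_{t=1}^{10}(y_t−ȳ)(y_{t+1}−ȳ) = -9.6694
Denominator Σ(y_t−ȳ)² = 169.6364
r_1 = -9.6694 / 169.6364 = -0.057

-0.057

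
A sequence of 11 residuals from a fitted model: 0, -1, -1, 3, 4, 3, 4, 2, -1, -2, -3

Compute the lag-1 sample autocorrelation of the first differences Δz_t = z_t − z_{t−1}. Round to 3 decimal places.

First differences Δz: -1, 0, 4, 1, -1, 1, -2, -3, -1, -1
Mean of differences = -0.3000
Numerator Σ(Δz_t−Δz̄)(Δz_{t+1}−Δz̄) = 9.6100
Denominator Σ(Δz_t−Δz̄)² = 34.1000
r_1(Δz) = 9.6100 / 34.1000 = 0.282

0.282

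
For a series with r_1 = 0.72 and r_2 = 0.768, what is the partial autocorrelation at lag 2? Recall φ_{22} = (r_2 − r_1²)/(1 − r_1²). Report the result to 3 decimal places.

φ_{22} = (r_2 − r_1²) / (1 − r_1²)
r_1² = (0.72)² = 0.5184
Numerator = 0.768 − 0.5184 = 0.2496; denominator = 1 − 0.5184 = 0.4816
φ_{22} = 0.2496 / 0.4816 = 0.518

0.518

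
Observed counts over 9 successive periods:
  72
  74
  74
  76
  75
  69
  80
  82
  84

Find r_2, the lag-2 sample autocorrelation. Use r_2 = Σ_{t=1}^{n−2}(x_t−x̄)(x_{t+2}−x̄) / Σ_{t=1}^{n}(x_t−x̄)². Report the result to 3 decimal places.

Mean x̄ = (72 + 74 + 74 + 76 + 75 + 69 + 80 + 82 + 84)/9 = 76.2222
Σ(x_t−x̄)(x_{t+2}−x̄) = (9.3827) + (0.4938) + (2.7160) + (1.6049) + (-4.6173) + (-41.7284) + (29.3827) = -2.7654
Denominator Σ(x_t−x̄)² = 189.5556
r_2 = -2.7654 / 189.5556 = -0.015

-0.015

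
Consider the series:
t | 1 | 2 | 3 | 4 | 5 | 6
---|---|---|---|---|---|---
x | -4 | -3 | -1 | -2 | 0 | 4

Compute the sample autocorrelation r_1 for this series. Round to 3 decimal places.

Mean x̄ = (-4 − 3 − 1 − 2 + 0 + 4)/6 = -1.0000
Numerator Σ_{t=1}^{5}(x_t−x̄)(x_{t+1}−x̄) = 10.0000
Denominator Σ(x_t−x̄)² = 40.0000
r_1 = 10.0000 / 40.0000 = 0.250

0.250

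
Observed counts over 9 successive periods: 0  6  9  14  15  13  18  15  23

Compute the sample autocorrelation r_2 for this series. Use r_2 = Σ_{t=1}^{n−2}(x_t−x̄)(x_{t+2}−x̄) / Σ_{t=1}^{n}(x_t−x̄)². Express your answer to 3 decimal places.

0.269

Mean x̄ = (0 + 6 + 9 + 14 + 15 + 13 + 18 + 15 + 23)/9 = 12.5556
Numerator Σ_{t=1}^{7}(x_t−x̄)(x_{t+2}−x̄) = 98.3827
Denominator Σ(x_t−x̄)² = 366.2222
r_2 = 98.3827 / 366.2222 = 0.269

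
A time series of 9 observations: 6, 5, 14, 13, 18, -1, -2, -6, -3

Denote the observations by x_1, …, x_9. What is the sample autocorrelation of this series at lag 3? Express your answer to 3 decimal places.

Mean x̄ = (6 + 5 + 14 + 13 + 18 − 1 − 2 − 6 − 3)/9 = 4.8889
Numerator Σ_{t=1}^{6}(x_t−x̄)(x_{t+3}−x̄) = -195.3704
Denominator Σ(x_t−x̄)² = 584.8889
r_3 = -195.3704 / 584.8889 = -0.334

-0.334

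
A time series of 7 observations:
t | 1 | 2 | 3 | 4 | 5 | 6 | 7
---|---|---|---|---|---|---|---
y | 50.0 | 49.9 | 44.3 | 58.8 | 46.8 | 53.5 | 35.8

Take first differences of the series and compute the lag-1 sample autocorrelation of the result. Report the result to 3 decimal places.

-0.635

First differences Δy: -0.1, -5.6, 14.5, -12.0, 6.7, -17.7
Mean of differences = -2.3667
Numerator Σ(Δy_t−Δȳ)(Δy_{t+1}−Δȳ) = -450.7111
Denominator Σ(Δy_t−Δȳ)² = 710.1933
r_1(Δy) = -450.7111 / 710.1933 = -0.635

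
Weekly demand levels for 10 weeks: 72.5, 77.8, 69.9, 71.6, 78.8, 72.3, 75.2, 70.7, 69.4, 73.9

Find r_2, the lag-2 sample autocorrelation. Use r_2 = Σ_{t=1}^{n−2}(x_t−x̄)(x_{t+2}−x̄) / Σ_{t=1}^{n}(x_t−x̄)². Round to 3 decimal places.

Mean x̄ = (72.5 + 77.8 + 69.9 + 71.6 + 78.8 + 72.3 + 75.2 + 70.7 + 69.4 + 73.9)/10 = 73.2100
Numerator Σ_{t=1}^{8}(x_t−x̄)(x_{t+2}−x̄) = -17.9832
Denominator Σ(x_t−x̄)² = 92.4490
r_2 = -17.9832 / 92.4490 = -0.195

-0.195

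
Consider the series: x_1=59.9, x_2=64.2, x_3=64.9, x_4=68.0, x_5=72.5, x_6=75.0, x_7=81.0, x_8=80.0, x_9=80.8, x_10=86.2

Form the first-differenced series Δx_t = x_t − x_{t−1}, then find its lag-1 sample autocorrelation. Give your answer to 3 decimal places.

-0.314

First differences Δx: 4.3, 0.7, 3.1, 4.5, 2.5, 6.0, -1.0, 0.8, 5.4
Mean of differences = 2.9222
Numerator Σ(Δx_t−Δx̄)(Δx_{t+1}−Δx̄) = -14.1483
Denominator Σ(Δx_t−Δx̄)² = 45.0356
r_1(Δx) = -14.1483 / 45.0356 = -0.314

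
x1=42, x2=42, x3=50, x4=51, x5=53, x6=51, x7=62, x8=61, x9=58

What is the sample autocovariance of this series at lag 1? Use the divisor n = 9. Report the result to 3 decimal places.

Mean x̄ = (42 + 42 + 50 + 51 + 53 + 51 + 62 + 61 + 58)/9 = 52.2222
Σ_{t=1}^{8}(x_t−x̄)(x_{t+1}−x̄) = 252.6173
γ_1 = 252.6173 / 9 = 28.069

28.069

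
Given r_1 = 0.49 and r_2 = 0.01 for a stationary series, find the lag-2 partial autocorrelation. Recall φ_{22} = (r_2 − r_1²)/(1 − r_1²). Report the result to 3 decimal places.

-0.303

φ_{22} = (r_2 − r_1²) / (1 − r_1²)
r_1² = (0.49)² = 0.2401
Numerator = 0.01 − 0.2401 = -0.2301; denominator = 1 − 0.2401 = 0.7599
φ_{22} = -0.2301 / 0.7599 = -0.303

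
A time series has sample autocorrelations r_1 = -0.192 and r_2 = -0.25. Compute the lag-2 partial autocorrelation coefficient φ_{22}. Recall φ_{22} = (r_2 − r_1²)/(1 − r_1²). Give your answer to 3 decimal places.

-0.298

φ_{22} = (r_2 − r_1²) / (1 − r_1²)
r_1² = (-0.192)² = 0.036864
Numerator = -0.25 − 0.0369 = -0.2869; denominator = 1 − 0.0369 = 0.9631
φ_{22} = -0.2869 / 0.9631 = -0.298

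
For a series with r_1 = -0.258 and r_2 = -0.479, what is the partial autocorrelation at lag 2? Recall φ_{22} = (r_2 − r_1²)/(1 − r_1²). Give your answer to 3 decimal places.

-0.584

φ_{22} = (r_2 − r_1²) / (1 − r_1²)
r_1² = (-0.258)² = 0.066564
Numerator = -0.479 − 0.0666 = -0.5456; denominator = 1 − 0.0666 = 0.9334
φ_{22} = -0.5456 / 0.9334 = -0.584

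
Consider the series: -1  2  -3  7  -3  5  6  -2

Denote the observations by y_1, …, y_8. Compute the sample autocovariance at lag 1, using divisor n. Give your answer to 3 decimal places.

Mean ȳ = (-1 + 2 − 3 + 7 − 3 + 5 + 6 − 2)/8 = 1.3750
Σ_{t=1}^{7}(y_t−ȳ)(y_{t+1}−ȳ) = -68.1406
γ_1 = -68.1406 / 8 = -8.518

-8.518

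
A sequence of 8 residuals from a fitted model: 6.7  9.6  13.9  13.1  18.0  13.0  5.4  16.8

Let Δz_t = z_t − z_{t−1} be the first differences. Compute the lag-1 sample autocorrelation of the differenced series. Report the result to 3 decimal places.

First differences Δz: 2.9, 4.3, -0.8, 4.9, -5.0, -7.6, 11.4
Mean of differences = 1.4429
Numerator Σ(Δz_t−Δz̄)(Δz_{t+1}−Δz̄) = -64.0518
Denominator Σ(Δz_t−Δz̄)² = 249.6971
r_1(Δz) = -64.0518 / 249.6971 = -0.257

-0.257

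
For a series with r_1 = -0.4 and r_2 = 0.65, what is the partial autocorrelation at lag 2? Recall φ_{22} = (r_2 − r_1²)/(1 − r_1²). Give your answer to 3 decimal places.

φ_{22} = (r_2 − r_1²) / (1 − r_1²)
r_1² = (-0.4)² = 0.16
Numerator = 0.65 − 0.1600 = 0.4900; denominator = 1 − 0.1600 = 0.8400
φ_{22} = 0.4900 / 0.8400 = 0.583

0.583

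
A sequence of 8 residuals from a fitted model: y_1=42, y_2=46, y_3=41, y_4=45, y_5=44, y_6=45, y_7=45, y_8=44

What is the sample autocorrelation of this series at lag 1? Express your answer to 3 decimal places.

Mean ȳ = (42 + 46 + 41 + 45 + 44 + 45 + 45 + 44)/8 = 44.0000
Deviations from mean: -2.0000, 2.0000, -3.0000, 1.0000, 0.0000, 1.0000, 1.0000, 0.0000
Numerator Σ_{t=1}^{7}(y_t−ȳ)(y_{t+1}−ȳ) = -12.0000
Denominator Σ(y_t−ȳ)² = 20.0000
r_1 = -12.0000 / 20.0000 = -0.600

-0.600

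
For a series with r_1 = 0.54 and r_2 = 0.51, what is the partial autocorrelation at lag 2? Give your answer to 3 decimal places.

φ_{22} = (r_2 − r_1²) / (1 − r_1²)
r_1² = (0.54)² = 0.2916
Numerator = 0.51 − 0.2916 = 0.2184; denominator = 1 − 0.2916 = 0.7084
φ_{22} = 0.2184 / 0.7084 = 0.308

0.308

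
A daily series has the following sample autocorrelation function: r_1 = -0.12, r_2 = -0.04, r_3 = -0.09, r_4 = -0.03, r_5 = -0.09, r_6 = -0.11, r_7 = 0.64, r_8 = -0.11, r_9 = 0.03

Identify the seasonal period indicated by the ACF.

7

The largest autocorrelation is r_7 = 0.64; the remaining lags stay at or below 0.03.
The dominant spike at lag 7 indicates a seasonal period of 7.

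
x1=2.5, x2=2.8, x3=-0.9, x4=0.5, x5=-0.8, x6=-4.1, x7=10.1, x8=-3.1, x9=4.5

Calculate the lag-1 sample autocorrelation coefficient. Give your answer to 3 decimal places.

-0.582

Mean x̄ = (2.5 + 2.8 − 0.9 + 0.5 − 0.8 − 4.1 + 10.1 − 3.1 + 4.5)/9 = 1.2778
Numerator Σ_{t=1}^{8}(x_t−x̄)(x_{t+1}−x̄) = -87.1427
Denominator Σ(x_t−x̄)² = 149.7756
r_1 = -87.1427 / 149.7756 = -0.582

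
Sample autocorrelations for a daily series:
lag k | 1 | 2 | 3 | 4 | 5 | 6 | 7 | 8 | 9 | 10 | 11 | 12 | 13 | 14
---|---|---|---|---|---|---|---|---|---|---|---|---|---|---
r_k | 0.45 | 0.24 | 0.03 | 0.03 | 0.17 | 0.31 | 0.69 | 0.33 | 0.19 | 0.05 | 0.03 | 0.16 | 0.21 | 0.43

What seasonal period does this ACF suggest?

7

The largest autocorrelation is r_7 = 0.69; the remaining lags stay at or below 0.45. The elevated value at lag 1 (0.45), dropping to 0.24 at lag 2, reflects decaying short-term dependence rather than seasonality.
The dominant spike at lag 7 indicates a seasonal period of 7.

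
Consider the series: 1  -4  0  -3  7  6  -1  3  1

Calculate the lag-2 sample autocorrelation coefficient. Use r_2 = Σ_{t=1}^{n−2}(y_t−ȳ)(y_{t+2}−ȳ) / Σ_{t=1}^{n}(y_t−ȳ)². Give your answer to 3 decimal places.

Mean ȳ = (1 − 4 + 0 − 3 + 7 + 6 − 1 + 3 + 1)/9 = 1.1111
Σ(y_t−ȳ)(y_{t+2}−ȳ) = (0.1235) + (21.0123) + (-6.5432) + (-20.0988) + (-12.4321) + (9.2346) + (0.2346) = -8.4691
Denominator Σ(y_t−ȳ)² = 110.8889
r_2 = -8.4691 / 110.8889 = -0.076

-0.076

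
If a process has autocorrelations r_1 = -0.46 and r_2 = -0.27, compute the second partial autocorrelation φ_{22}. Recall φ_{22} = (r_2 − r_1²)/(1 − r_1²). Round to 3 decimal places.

-0.611

φ_{22} = (r_2 − r_1²) / (1 − r_1²)
r_1² = (-0.46)² = 0.2116
Numerator = -0.27 − 0.2116 = -0.4816; denominator = 1 − 0.2116 = 0.7884
φ_{22} = -0.4816 / 0.7884 = -0.611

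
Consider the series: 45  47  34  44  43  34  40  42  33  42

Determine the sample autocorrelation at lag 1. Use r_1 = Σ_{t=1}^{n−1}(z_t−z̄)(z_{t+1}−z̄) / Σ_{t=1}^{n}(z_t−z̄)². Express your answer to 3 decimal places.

-0.283

Mean z̄ = (45 + 47 + 34 + 44 + 43 + 34 + 40 + 42 + 33 + 42)/10 = 40.4000
Numerator Σ_{t=1}^{9}(z_t−z̄)(z_{t+1}−z̄) = -63.9600
Denominator Σ(z_t−z̄)² = 226.4000
r_1 = -63.9600 / 226.4000 = -0.283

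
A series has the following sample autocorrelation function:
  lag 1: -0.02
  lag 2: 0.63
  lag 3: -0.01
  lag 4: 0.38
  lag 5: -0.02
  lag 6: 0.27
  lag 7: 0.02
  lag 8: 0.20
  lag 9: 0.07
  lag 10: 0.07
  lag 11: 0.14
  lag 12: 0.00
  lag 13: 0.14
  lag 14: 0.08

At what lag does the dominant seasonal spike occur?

2

The largest autocorrelation is r_2 = 0.63, with weaker echoes at lags 4 (0.38), 6 (0.27) and 8 (0.20); the remaining lags stay at or below 0.14.
The dominant spike at lag 2 indicates a seasonal period of 2.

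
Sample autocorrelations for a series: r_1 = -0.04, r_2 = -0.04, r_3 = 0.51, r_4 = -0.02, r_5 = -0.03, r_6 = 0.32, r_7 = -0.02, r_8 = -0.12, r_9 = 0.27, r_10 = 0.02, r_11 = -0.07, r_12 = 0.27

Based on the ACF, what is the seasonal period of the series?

The largest autocorrelation is r_3 = 0.51, with weaker echoes at lags 6 (0.32), 9 (0.27) and 12 (0.27); the remaining lags stay at or below 0.02.
The dominant spike at lag 3 indicates a seasonal period of 3.

3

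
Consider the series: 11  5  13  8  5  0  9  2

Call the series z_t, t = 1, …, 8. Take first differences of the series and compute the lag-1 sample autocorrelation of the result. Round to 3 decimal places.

-0.586

First differences Δz: -6, 8, -5, -3, -5, 9, -7
Mean of differences = -1.2857
Numerator Σ(Δz_t−Δz̄)(Δz_{t+1}−Δz̄) = -162.5102
Denominator Σ(Δz_t−Δz̄)² = 277.4286
r_1(Δz) = -162.5102 / 277.4286 = -0.586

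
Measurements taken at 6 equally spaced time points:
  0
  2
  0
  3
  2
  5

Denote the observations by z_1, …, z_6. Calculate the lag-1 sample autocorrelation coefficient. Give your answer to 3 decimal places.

Mean z̄ = (0 + 2 + 0 + 3 + 2 + 5)/6 = 2.0000
Deviations from mean: -2.0000, 0.0000, -2.0000, 1.0000, 0.0000, 3.0000
Σ(z_t−z̄)(z_{t+1}−z̄) = (0.0000) + (0.0000) + (-2.0000) + (0.0000) + (0.0000) = -2.0000
Denominator Σ(z_t−z̄)² = 18.0000
r_1 = -2.0000 / 18.0000 = -0.111

-0.111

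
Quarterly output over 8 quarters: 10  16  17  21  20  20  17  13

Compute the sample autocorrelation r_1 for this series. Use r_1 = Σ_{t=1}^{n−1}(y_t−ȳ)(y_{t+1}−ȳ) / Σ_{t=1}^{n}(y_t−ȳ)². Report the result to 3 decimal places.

0.303

Mean ȳ = (10 + 16 + 17 + 21 + 20 + 20 + 17 + 13)/8 = 16.7500
Deviations from mean: -6.7500, -0.7500, 0.2500, 4.2500, 3.2500, 3.2500, 0.2500, -3.7500
Σ(y_t−ȳ)(y_{t+1}−ȳ) = (5.0625) + (-0.1875) + (1.0625) + (13.8125) + (10.5625) + (0.8125) + (-0.9375) = 30.1875
Denominator Σ(y_t−ȳ)² = 99.5000
r_1 = 30.1875 / 99.5000 = 0.303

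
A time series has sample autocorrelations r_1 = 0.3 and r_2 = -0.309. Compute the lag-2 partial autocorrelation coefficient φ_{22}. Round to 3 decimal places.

-0.438

φ_{22} = (r_2 − r_1²) / (1 − r_1²)
r_1² = (0.3)² = 0.09
Numerator = -0.309 − 0.0900 = -0.3990; denominator = 1 − 0.0900 = 0.9100
φ_{22} = -0.3990 / 0.9100 = -0.438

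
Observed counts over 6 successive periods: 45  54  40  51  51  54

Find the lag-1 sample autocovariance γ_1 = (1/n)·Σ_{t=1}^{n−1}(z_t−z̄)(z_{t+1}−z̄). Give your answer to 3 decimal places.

Mean z̄ = (45 + 54 + 40 + 51 + 51 + 54)/6 = 49.1667
Σ_{t=1}^{5}(z_t−z̄)(z_{t+1}−z̄) = -69.0278
γ_1 = -69.0278 / 6 = -11.505

-11.505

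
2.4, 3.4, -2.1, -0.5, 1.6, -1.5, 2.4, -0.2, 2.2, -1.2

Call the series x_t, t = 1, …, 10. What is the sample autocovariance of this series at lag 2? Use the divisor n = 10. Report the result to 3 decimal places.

Mean x̄ = (2.4 + 3.4 − 2.1 − 0.5 + 1.6 − 1.5 + 2.4 − 0.2 + 2.2 − 1.2)/10 = 0.6500
Σ_{t=1}^{8}(x_t−x̄)(x_{t+2}−x̄) = -0.3400
γ_2 = -0.3400 / 10 = -0.034

-0.034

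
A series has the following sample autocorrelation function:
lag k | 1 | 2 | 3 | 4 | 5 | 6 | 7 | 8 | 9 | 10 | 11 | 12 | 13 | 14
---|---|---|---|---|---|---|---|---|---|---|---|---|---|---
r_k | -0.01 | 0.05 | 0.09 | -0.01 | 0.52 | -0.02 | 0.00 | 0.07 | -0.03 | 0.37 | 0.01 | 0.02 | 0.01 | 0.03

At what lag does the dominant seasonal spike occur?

5

The largest autocorrelation is r_5 = 0.52, with a weaker echo at lag 10 (0.37); the remaining lags stay at or below 0.09.
The dominant spike at lag 5 indicates a seasonal period of 5.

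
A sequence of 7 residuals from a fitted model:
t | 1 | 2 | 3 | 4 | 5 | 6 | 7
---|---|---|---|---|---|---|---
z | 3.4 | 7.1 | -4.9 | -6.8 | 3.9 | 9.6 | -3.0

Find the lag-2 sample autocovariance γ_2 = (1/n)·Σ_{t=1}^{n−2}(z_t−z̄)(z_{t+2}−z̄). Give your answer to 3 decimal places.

-22.028

Mean z̄ = (3.4 + 7.1 − 4.9 − 6.8 + 3.9 + 9.6 − 3.0)/7 = 1.3286
Σ_{t=1}^{5}(z_t−z̄)(z_{t+2}−z̄) = -154.1973
γ_2 = -154.1973 / 7 = -22.028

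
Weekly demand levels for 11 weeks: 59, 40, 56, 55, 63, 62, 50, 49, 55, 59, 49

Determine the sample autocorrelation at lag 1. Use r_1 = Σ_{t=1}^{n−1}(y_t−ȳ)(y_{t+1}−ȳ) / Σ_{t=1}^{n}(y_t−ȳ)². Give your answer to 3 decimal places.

-0.114

Mean ȳ = (59 + 40 + 56 + 55 + 63 + 62 + 50 + 49 + 55 + 59 + 49)/11 = 54.2727
Numerator Σ_{t=1}^{10}(y_t−ȳ)(y_{t+1}−ȳ) = -52.8926
Denominator Σ(y_t−ȳ)² = 462.1818
r_1 = -52.8926 / 462.1818 = -0.114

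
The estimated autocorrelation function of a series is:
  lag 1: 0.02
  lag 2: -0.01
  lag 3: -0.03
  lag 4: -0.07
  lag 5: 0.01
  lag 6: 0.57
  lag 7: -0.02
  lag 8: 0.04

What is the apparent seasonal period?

6

The largest autocorrelation is r_6 = 0.57; the remaining lags stay at or below 0.04.
The dominant spike at lag 6 indicates a seasonal period of 6.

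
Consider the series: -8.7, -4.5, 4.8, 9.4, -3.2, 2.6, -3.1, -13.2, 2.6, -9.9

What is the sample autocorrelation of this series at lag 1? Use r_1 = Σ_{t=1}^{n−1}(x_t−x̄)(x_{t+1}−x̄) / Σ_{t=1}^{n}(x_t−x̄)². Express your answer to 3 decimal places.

-0.041

Mean x̄ = (-8.7 − 4.5 + 4.8 + 9.4 − 3.2 + 2.6 − 3.1 − 13.2 + 2.6 − 9.9)/10 = -2.3200
Numerator Σ_{t=1}^{9}(x_t−x̄)(x_{t+1}−x̄) = -18.9844
Denominator Σ(x_t−x̄)² = 459.1360
r_1 = -18.9844 / 459.1360 = -0.041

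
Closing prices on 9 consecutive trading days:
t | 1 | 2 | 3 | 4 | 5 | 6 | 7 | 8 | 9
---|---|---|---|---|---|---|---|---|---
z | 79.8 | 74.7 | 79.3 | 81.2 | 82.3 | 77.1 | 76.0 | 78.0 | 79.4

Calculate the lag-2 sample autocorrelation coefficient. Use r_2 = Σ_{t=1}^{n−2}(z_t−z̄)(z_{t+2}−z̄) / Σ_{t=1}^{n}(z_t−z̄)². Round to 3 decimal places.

-0.453

Mean z̄ = (79.8 + 74.7 + 79.3 + 81.2 + 82.3 + 77.1 + 76.0 + 78.0 + 79.4)/9 = 78.6444
Numerator Σ_{t=1}^{7}(z_t−z̄)(z_{t+2}−z̄) = -21.5428
Denominator Σ(z_t−z̄)² = 47.5822
r_2 = -21.5428 / 47.5822 = -0.453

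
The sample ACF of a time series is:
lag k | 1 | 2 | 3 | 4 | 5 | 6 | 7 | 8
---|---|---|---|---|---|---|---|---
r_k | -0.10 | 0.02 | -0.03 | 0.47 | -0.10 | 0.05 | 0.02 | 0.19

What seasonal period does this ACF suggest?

The largest autocorrelation is r_4 = 0.47, with a weaker echo at lag 8 (0.19); the remaining lags stay at or below 0.05.
The dominant spike at lag 4 indicates a seasonal period of 4.

4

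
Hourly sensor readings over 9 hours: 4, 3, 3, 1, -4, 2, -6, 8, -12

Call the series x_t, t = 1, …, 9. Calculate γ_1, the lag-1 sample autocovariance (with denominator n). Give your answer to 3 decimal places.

-15.915

Mean x̄ = (4 + 3 + 3 + 1 − 4 + 2 − 6 + 8 − 12)/9 = -0.1111
Σ_{t=1}^{8}(x_t−x̄)(x_{t+1}−x̄) = -143.2346
γ_1 = -143.2346 / 9 = -15.915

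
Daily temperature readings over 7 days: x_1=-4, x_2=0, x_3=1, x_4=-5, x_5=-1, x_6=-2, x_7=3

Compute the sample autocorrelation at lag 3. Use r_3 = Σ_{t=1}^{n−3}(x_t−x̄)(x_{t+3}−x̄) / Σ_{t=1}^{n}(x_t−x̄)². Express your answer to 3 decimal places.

-0.142

Mean x̄ = (-4 + 0 + 1 − 5 − 1 − 2 + 3)/7 = -1.1429
Deviations from mean: -2.8571, 1.1429, 2.1429, -3.8571, 0.1429, -0.8571, 4.1429
Numerator Σ_{t=1}^{4}(x_t−x̄)(x_{t+3}−x̄) = -6.6327
Denominator Σ(x_t−x̄)² = 46.8571
r_3 = -6.6327 / 46.8571 = -0.142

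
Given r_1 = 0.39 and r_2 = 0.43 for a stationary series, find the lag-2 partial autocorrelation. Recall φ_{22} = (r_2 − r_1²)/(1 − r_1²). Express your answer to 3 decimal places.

φ_{22} = (r_2 − r_1²) / (1 − r_1²)
r_1² = (0.39)² = 0.1521
Numerator = 0.43 − 0.1521 = 0.2779; denominator = 1 − 0.1521 = 0.8479
φ_{22} = 0.2779 / 0.8479 = 0.328

0.328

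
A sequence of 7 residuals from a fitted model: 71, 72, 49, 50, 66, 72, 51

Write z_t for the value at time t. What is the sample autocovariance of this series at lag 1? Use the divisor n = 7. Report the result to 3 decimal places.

-0.373

Mean z̄ = (71 + 72 + 49 + 50 + 66 + 72 + 51)/7 = 61.5714
Σ_{t=1}^{6}(z_t−z̄)(z_{t+1}−z̄) = -2.6122
γ_1 = -2.6122 / 7 = -0.373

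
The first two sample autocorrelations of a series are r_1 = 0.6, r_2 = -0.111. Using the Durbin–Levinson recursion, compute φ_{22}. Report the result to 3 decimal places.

φ_{22} = (r_2 − r_1²) / (1 − r_1²)
r_1² = (0.6)² = 0.36
Numerator = -0.111 − 0.3600 = -0.4710; denominator = 1 − 0.3600 = 0.6400
φ_{22} = -0.4710 / 0.6400 = -0.736

-0.736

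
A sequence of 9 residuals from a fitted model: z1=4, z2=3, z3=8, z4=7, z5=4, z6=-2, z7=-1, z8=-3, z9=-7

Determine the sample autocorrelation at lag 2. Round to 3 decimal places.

0.266

Mean z̄ = (4 + 3 + 8 + 7 + 4 − 2 − 1 − 3 − 7)/9 = 1.4444
Σ(z_t−z̄)(z_{t+2}−z̄) = (16.7531) + (8.6420) + (16.7531) + (-19.1358) + (-6.2469) + (15.3086) + (20.6420) = 52.7160
Denominator Σ(z_t−z̄)² = 198.2222
r_2 = 52.7160 / 198.2222 = 0.266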